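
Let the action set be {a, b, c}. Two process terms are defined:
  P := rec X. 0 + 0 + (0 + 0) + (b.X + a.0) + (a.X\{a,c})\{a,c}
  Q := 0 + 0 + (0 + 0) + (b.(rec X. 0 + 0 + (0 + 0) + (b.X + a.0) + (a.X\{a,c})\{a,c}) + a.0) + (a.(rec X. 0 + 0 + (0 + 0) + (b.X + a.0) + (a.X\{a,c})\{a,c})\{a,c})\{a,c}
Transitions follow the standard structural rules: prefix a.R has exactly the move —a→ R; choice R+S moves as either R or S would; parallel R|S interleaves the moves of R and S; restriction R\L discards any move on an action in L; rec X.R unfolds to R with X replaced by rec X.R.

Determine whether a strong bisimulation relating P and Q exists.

Reachable graph of P (2 states):
  u0 = rec X. 0 + 0 + (0 + 0) + (b.X + a.0) + (a.X\{a,c})\{a,c} has moves --a--▸ u1, --b--▸ u0
  u1 = 0 has moves ∅
Reachable graph of Q (3 states):
  v0 = 0 + 0 + (0 + 0) + (b.(rec X. 0 + 0 + (0 + 0) + (b.X + a.0) + (a.X\{a,c})\{a,c}) + a.0) + (a.(rec X. 0 + 0 + (0 + 0) + (b.X + a.0) + (a.X\{a,c})\{a,c})\{a,c})\{a,c} has moves --a--▸ v1, --b--▸ v2
  v1 = 0 has moves ∅
  v2 = rec X. 0 + 0 + (0 + 0) + (b.X + a.0) + (a.X\{a,c})\{a,c} has moves --a--▸ v1, --b--▸ v2
Partition-refinement fixed point:
  B0 = {u0, v0, v2}
  B1 = {u1, v1}
u0 ∈ B0, v0 ∈ B0 → same block

YES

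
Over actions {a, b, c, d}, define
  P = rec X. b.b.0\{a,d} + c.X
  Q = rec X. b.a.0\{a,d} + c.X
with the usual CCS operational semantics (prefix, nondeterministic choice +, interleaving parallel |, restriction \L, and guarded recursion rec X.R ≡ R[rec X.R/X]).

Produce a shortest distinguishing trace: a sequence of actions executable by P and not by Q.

LTS(P): 3 reachable states
  u0 = rec X. b.b.0\{a,d} + c.X → —b→ u1, —c→ u0
  u1 = b.0\{a,d} → —b→ u2
  u2 = 0\{a,d} → ·
LTS(Q): 3 reachable states
  v0 = rec X. b.a.0\{a,d} + c.X → —b→ v1, —c→ v0
  v1 = a.0\{a,d} → —a→ v2
  v2 = 0\{a,d} → ·
Executing bb from P (initial set {u0}):
  [1] b ⇒ {u1}
  [2] b ⇒ {u2}
  P completes σ.
Executing bb from Q (initial set {v0}):
  [1] b ⇒ {v1}
  [2] b ⇒ ∅ (Q stuck)

bb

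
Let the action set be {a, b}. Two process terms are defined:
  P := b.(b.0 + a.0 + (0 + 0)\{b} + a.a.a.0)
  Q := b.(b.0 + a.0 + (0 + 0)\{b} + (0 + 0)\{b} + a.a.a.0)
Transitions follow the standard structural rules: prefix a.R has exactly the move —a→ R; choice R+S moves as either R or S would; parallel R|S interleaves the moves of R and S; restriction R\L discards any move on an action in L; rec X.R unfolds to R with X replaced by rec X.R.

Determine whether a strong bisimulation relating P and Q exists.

Reachable graph of P (5 states):
  p0 = b.(b.0 + a.0 + (0 + 0)\{b} + a.a.a.0) has moves ··b··> p1
  p1 = b.0 + a.0 + (0 + 0)\{b} + a.a.a.0 has moves ··a··> p2, ··a··> p3, ··b··> p2
  p2 = 0 has moves stopped
  p3 = a.a.0 has moves ··a··> p4
  p4 = a.0 has moves ··a··> p2
Reachable graph of Q (5 states):
  q0 = b.(b.0 + a.0 + (0 + 0)\{b} + (0 + 0)\{b} + a.a.a.0) has moves ··b··> q1
  q1 = b.0 + a.0 + (0 + 0)\{b} + (0 + 0)\{b} + a.a.a.0 has moves ··a··> q2, ··a··> q3, ··b··> q2
  q2 = 0 has moves stopped
  q3 = a.a.0 has moves ··a··> q4
  q4 = a.0 has moves ··a··> q2
Bisimilarity quotient blocks:
  B0 = {p0, q0}
  B1 = {p1, q1}
  B2 = {p2, q2}
  B3 = {p3, q3}
  B4 = {p4, q4}
p0 ∈ B0, q0 ∈ B0 → same block

YES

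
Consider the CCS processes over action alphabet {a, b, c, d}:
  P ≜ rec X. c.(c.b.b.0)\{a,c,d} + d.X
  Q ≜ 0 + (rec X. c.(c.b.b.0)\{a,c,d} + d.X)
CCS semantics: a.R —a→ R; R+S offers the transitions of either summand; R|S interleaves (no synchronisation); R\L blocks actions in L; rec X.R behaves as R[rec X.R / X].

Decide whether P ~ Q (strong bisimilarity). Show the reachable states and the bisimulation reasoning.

P's transition system — 2 states:
  s0 = rec X. c.(c.b.b.0)\{a,c,d} + d.X | ··c··> s1, ··d··> s0
  s1 = (c.b.b.0)\{a,c,d} | (no moves)
Q's transition system — 3 states:
  t0 = 0 + (rec X. c.(c.b.b.0)\{a,c,d} + d.X) | ··c··> t1, ··d··> t2
  t1 = (c.b.b.0)\{a,c,d} | (no moves)
  t2 = rec X. c.(c.b.b.0)\{a,c,d} + d.X | ··c··> t1, ··d··> t2
Coarsest stable partition (strong bisimilarity classes):
  B0 = {s0, t0, t2}
  B1 = {s1, t1}
s0 ∈ B0, t0 ∈ B0 → same block

bisimilar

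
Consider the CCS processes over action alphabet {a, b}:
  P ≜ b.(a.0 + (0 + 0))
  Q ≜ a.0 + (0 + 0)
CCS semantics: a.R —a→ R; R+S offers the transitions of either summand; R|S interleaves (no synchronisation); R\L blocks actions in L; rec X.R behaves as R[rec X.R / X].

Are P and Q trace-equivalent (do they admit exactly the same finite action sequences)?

NO — witness ⟨b⟩

LTS(P): 3 reachable states
  u0 = b.(a.0 + (0 + 0)) ⊢ —b→ u1
  u1 = a.0 + (0 + 0) ⊢ —a→ u2
  u2 = 0 ⊢ (no moves)
LTS(Q): 2 reachable states
  v0 = a.0 + (0 + 0) ⊢ —a→ v1
  v1 = 0 ⊢ (no moves)
Run σ = ⟨b⟩ on P: start {u0}
  after b @ step 1: {u1}
  P completes σ.
Run σ = ⟨b⟩ on Q: start {v0}
  after b @ step 1: no successor for Q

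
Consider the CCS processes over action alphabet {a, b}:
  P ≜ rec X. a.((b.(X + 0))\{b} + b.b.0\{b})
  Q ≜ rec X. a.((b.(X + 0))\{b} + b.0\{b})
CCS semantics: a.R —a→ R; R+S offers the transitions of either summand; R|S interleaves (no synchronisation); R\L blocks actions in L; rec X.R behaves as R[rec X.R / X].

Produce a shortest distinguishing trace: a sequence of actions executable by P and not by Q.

LTS(P): 4 reachable states
  u0 = rec X. a.((b.(X + 0))\{b} + b.b.0\{b}) | ··a··> u1
  u1 = (b.((rec X. a.((b.(X + 0))\{b} + b.b.0\{b})) + 0))\{b} + b.b.0\{b} | ··b··> u2
  u2 = b.0\{b} | ··b··> u3
  u3 = 0\{b} | ∅
LTS(Q): 3 reachable states
  v0 = rec X. a.((b.(X + 0))\{b} + b.0\{b}) | ··a··> v1
  v1 = (b.((rec X. a.((b.(X + 0))\{b} + b.0\{b})) + 0))\{b} + b.0\{b} | ··b··> v2
  v2 = 0\{b} | ∅
Executing abb from P (initial set {u0}):
  after a @ step 1: {u1}
  after b @ step 2: {u2}
  after b @ step 3: {u3}
  — P admits the full trace.
Executing abb from Q (initial set {v0}):
  after a @ step 1: {v1}
  after b @ step 2: {v2}
  after b @ step 3: ∅ (Q stuck)

abb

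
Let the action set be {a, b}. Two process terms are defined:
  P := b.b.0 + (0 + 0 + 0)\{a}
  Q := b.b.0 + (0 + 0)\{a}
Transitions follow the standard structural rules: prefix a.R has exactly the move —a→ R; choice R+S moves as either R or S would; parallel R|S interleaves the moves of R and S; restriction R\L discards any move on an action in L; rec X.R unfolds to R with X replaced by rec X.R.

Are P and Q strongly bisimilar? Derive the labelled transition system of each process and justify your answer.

LTS(P): 3 reachable states
  p0 = b.b.0 + (0 + 0 + 0)\{a} has moves ··b··> p1
  p1 = b.0 has moves ··b··> p2
  p2 = 0 has moves deadlocked
LTS(Q): 3 reachable states
  q0 = b.b.0 + (0 + 0)\{a} has moves ··b··> q1
  q1 = b.0 has moves ··b··> q2
  q2 = 0 has moves deadlocked
Coarsest stable partition (strong bisimilarity classes):
  B0 = {p0, q0}
  B1 = {p1, q1}
  B2 = {p2, q2}
p0 ∈ B0, q0 ∈ B0 → same block

bisimilar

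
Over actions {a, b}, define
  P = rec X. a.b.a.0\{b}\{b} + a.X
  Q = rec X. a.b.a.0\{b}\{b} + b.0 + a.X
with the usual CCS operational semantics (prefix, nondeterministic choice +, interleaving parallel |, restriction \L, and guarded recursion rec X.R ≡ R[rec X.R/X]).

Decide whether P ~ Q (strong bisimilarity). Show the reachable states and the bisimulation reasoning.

LTS(P): 4 reachable states
  s0 = rec X. a.b.a.0\{b}\{b} + a.X has moves --a--▸ s0, --a--▸ s1
  s1 = b.a.0\{b}\{b} has moves --b--▸ s2
  s2 = a.0\{b}\{b} has moves --a--▸ s3
  s3 = 0\{b}\{b} has moves stopped
LTS(Q): 5 reachable states
  t0 = rec X. a.b.a.0\{b}\{b} + b.0 + a.X has moves --a--▸ t0, --a--▸ t1, --b--▸ t2
  t1 = b.a.0\{b}\{b} has moves --b--▸ t3
  t2 = 0 has moves stopped
  t3 = a.0\{b}\{b} has moves --a--▸ t4
  t4 = 0\{b}\{b} has moves stopped
Bisimilarity quotient blocks:
  B0 = {s0}
  B1 = {s1, t1}
  B2 = {s2, t3}
  B3 = {s3, t2, t4}
  B4 = {t0}
s0 ∈ B0, t0 ∈ B4 → different blocks

NO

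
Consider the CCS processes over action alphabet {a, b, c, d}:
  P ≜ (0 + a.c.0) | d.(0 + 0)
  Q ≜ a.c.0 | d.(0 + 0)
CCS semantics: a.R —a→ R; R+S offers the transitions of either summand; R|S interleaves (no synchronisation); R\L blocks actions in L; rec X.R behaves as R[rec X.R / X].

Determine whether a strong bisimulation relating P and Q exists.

LTS(P): 6 reachable states
  s0 = (0 + a.c.0) | d.(0 + 0) → —a→ s1, —d→ s2
  s1 = c.0 | d.(0 + 0) → —c→ s3, —d→ s4
  s2 = (0 + a.c.0) | (0 + 0) → —a→ s4
  s3 = 0 | d.(0 + 0) → —d→ s5
  s4 = c.0 | (0 + 0) → —c→ s5
  s5 = 0 | (0 + 0) → deadlocked
LTS(Q): 6 reachable states
  t0 = a.c.0 | d.(0 + 0) → —a→ t1, —d→ t2
  t1 = c.0 | d.(0 + 0) → —c→ t3, —d→ t4
  t2 = a.c.0 | (0 + 0) → —a→ t4
  t3 = 0 | d.(0 + 0) → —d→ t5
  t4 = c.0 | (0 + 0) → —c→ t5
  t5 = 0 | (0 + 0) → deadlocked
Bisimilarity quotient blocks:
  B0 = {s0, t0}
  B1 = {s1, t1}
  B2 = {s3, t3}
  B3 = {s5, t5}
  B4 = {s4, t4}
  B5 = {s2, t2}
s0 ∈ B0, t0 ∈ B0 → same block

bisimilar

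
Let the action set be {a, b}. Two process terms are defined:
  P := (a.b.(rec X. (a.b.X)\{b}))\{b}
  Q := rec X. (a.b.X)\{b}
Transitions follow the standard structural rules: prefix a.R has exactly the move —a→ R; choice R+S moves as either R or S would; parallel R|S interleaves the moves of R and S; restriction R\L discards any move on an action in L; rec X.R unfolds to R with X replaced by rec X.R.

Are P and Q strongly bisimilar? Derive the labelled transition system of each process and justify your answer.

bisimilar

P's transition system — 2 states:
  s0 = (a.b.(rec X. (a.b.X)\{b}))\{b} ⊢ ··a··> s1
  s1 = (b.(rec X. (a.b.X)\{b}))\{b} ⊢ ∅
Q's transition system — 2 states:
  t0 = rec X. (a.b.X)\{b} ⊢ ··a··> t1
  t1 = (b.(rec X. (a.b.X)\{b}))\{b} ⊢ ∅
Coarsest stable partition (strong bisimilarity classes):
  B0 = {s0, t0}
  B1 = {s1, t1}
s0 ∈ B0, t0 ∈ B0 → same block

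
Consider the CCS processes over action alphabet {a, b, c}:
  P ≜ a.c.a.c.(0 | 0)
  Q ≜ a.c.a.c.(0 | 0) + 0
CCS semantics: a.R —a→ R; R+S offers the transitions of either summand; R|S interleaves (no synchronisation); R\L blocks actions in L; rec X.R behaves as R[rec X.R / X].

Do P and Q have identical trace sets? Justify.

YES

P's transition system — 5 states:
  m0 = a.c.a.c.(0 | 0) :: =a=> m1
  m1 = c.a.c.(0 | 0) :: =c=> m2
  m2 = a.c.(0 | 0) :: =a=> m3
  m3 = c.(0 | 0) :: =c=> m4
  m4 = 0 | 0 :: stopped
Q's transition system — 5 states:
  n0 = a.c.a.c.(0 | 0) + 0 :: =a=> n1
  n1 = c.a.c.(0 | 0) :: =c=> n2
  n2 = a.c.(0 | 0) :: =a=> n3
  n3 = c.(0 | 0) :: =c=> n4
  n4 = 0 | 0 :: stopped
Bisimilarity quotient blocks:
  B0 = {m0, n0}
  B1 = {m1, n1}
  B2 = {m2, n2}
  B3 = {m3, n3}
  B4 = {m4, n4}
m0 ∈ B0, n0 ∈ B0 → same block
Bisimilar ⇒ trace-equivalent.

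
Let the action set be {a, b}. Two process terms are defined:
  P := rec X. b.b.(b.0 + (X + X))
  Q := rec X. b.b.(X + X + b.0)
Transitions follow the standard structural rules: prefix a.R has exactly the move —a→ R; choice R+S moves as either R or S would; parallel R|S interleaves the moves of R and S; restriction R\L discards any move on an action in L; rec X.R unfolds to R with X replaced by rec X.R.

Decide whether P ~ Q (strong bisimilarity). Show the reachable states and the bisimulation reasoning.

Reachable graph of P (4 states):
  u0 = rec X. b.b.(b.0 + (X + X)) | -b-> u1
  u1 = b.(b.0 + ((rec X. b.b.(b.0 + (X + X))) + (rec X. b.b.(b.0 + (X + X))))) | -b-> u2
  u2 = b.0 + ((rec X. b.b.(b.0 + (X + X))) + (rec X. b.b.(b.0 + (X + X)))) | -b-> u1, -b-> u3
  u3 = 0 | stopped
Reachable graph of Q (4 states):
  v0 = rec X. b.b.(X + X + b.0) | -b-> v1
  v1 = b.((rec X. b.b.(X + X + b.0)) + (rec X. b.b.(X + X + b.0)) + b.0) | -b-> v2
  v2 = (rec X. b.b.(X + X + b.0)) + (rec X. b.b.(X + X + b.0)) + b.0 | -b-> v1, -b-> v3
  v3 = 0 | stopped
Partition-refinement fixed point:
  B0 = {u0, v0}
  B1 = {u1, v1}
  B2 = {u2, v2}
  B3 = {u3, v3}
u0 ∈ B0, v0 ∈ B0 → same block

YES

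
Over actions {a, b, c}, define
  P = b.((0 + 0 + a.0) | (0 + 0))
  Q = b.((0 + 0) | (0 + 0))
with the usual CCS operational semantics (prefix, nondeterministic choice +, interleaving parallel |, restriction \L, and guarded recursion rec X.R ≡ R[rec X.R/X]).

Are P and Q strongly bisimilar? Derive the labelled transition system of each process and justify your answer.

LTS(P): 3 reachable states
  p0 = b.((0 + 0 + a.0) | (0 + 0)) has moves -b-> p1
  p1 = (0 + 0 + a.0) | (0 + 0) has moves -a-> p2
  p2 = 0 | (0 + 0) has moves ∅
LTS(Q): 2 reachable states
  q0 = b.((0 + 0) | (0 + 0)) has moves -b-> q1
  q1 = (0 + 0) | (0 + 0) has moves ∅
Coarsest stable partition (strong bisimilarity classes):
  B0 = {p0}
  B1 = {p1}
  B2 = {p2, q1}
  B3 = {q0}
p0 ∈ B0, q0 ∈ B3 → different blocks

NO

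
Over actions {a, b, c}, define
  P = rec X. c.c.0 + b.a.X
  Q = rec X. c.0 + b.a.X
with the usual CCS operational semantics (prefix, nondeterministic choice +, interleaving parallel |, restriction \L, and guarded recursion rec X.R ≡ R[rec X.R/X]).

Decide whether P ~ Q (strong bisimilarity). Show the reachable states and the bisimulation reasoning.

NO

Reachable graph of P (4 states):
  m0 = rec X. c.c.0 + b.a.X has moves =b=> m1, =c=> m2
  m1 = a.(rec X. c.c.0 + b.a.X) has moves =a=> m0
  m2 = c.0 has moves =c=> m3
  m3 = 0 has moves (no moves)
Reachable graph of Q (3 states):
  n0 = rec X. c.0 + b.a.X has moves =b=> n1, =c=> n2
  n1 = a.(rec X. c.0 + b.a.X) has moves =a=> n0
  n2 = 0 has moves (no moves)
Bisimilarity quotient blocks:
  B0 = {m0}
  B1 = {m1}
  B2 = {m2}
  B3 = {m3, n2}
  B4 = {n0}
  B5 = {n1}
m0 ∈ B0, n0 ∈ B4 → different blocks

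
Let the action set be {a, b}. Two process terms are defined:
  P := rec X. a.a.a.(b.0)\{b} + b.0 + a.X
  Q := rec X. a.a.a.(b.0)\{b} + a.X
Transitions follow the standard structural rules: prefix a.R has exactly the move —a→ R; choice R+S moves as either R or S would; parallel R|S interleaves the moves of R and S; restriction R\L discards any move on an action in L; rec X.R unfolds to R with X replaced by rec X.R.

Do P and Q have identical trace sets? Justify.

P's transition system — 5 states:
  s0 = rec X. a.a.a.(b.0)\{b} + b.0 + a.X → --a--▸ s0, --a--▸ s1, --b--▸ s2
  s1 = a.a.(b.0)\{b} → --a--▸ s3
  s2 = 0 → ·
  s3 = a.(b.0)\{b} → --a--▸ s4
  s4 = (b.0)\{b} → ·
Q's transition system — 4 states:
  t0 = rec X. a.a.a.(b.0)\{b} + a.X → --a--▸ t0, --a--▸ t1
  t1 = a.a.(b.0)\{b} → --a--▸ t2
  t2 = a.(b.0)\{b} → --a--▸ t3
  t3 = (b.0)\{b} → ·
Executing b from P (initial set {s0}):
  [1] b ⇒ {s2}
  ✓ P
Executing b from Q (initial set {t0}):
  [1] b ⇒ ∅  — Q cannot continue

trace-distinct — witness ⟨b⟩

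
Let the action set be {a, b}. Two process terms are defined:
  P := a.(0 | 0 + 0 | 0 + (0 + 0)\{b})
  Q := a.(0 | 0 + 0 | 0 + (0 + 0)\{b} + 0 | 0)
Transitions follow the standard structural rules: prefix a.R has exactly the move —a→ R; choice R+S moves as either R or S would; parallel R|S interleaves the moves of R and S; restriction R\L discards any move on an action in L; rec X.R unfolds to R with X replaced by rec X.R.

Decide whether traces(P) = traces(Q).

traces(P) = traces(Q)

Reachable graph of P (2 states):
  p0 = a.(0 | 0 + 0 | 0 + (0 + 0)\{b}) :: —a→ p1
  p1 = 0 | 0 + 0 | 0 + (0 + 0)\{b} :: ·
Reachable graph of Q (2 states):
  q0 = a.(0 | 0 + 0 | 0 + (0 + 0)\{b} + 0 | 0) :: —a→ q1
  q1 = 0 | 0 + 0 | 0 + (0 + 0)\{b} + 0 | 0 :: ·
Partition-refinement fixed point:
  B0 = {p0, q0}
  B1 = {p1, q1}
p0 ∈ B0, q0 ∈ B0 → same block
Bisimilar ⇒ trace-equivalent.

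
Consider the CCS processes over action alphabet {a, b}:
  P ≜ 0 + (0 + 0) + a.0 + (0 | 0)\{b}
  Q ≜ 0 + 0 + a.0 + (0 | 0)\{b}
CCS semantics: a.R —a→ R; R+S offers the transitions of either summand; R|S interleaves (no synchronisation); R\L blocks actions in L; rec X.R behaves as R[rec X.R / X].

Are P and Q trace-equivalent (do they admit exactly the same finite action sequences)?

YES

P's transition system — 2 states:
  s0 = 0 + (0 + 0) + a.0 + (0 | 0)\{b} → --a--▸ s1
  s1 = 0 → deadlocked
Q's transition system — 2 states:
  t0 = 0 + 0 + a.0 + (0 | 0)\{b} → --a--▸ t1
  t1 = 0 → deadlocked
Coarsest stable partition (strong bisimilarity classes):
  B0 = {s0, t0}
  B1 = {s1, t1}
s0 ∈ B0, t0 ∈ B0 → same block
Bisimilar ⇒ trace-equivalent.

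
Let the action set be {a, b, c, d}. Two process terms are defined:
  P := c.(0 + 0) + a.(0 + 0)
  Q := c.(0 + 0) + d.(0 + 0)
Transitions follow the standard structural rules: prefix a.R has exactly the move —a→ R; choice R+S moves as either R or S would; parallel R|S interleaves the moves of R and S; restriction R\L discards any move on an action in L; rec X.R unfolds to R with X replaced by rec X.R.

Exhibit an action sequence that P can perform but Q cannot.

Reachable graph of P (2 states):
  m0 = c.(0 + 0) + a.(0 + 0) → ··a··> m1, ··c··> m1
  m1 = 0 + 0 → ∅
Reachable graph of Q (2 states):
  n0 = c.(0 + 0) + d.(0 + 0) → ··c··> n1, ··d··> n1
  n1 = 0 + 0 → ∅
Executing a from P (initial set {m0}):
  step 1 (a): {m1}
  ✓ P
Executing a from Q (initial set {n0}):
  step 1 (a): no successor for Q

a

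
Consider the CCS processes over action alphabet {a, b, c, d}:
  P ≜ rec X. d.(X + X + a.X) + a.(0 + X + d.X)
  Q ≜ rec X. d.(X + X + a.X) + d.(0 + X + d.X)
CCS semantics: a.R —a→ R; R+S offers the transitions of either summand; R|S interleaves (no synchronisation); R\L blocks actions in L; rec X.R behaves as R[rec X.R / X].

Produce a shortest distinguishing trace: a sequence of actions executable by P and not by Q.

P's transition system — 3 states:
  p0 = rec X. d.(X + X + a.X) + a.(0 + X + d.X) has moves ··a··> p1, ··d··> p2
  p1 = 0 + (rec X. d.(X + X + a.X) + a.(0 + X + d.X)) + d.(rec X. d.(X + X + a.X) + a.(0 + X + d.X)) has moves ··a··> p1, ··d··> p0, ··d··> p2
  p2 = (rec X. d.(X + X + a.X) + a.(0 + X + d.X)) + (rec X. d.(X + X + a.X) + a.(0 + X + d.X)) + a.(rec X. d.(X + X + a.X) + a.(0 + X + d.X)) has moves ··a··> p0, ··a··> p1, ··d··> p2
Q's transition system — 3 states:
  q0 = rec X. d.(X + X + a.X) + d.(0 + X + d.X) has moves ··d··> q1, ··d··> q2
  q1 = (rec X. d.(X + X + a.X) + d.(0 + X + d.X)) + (rec X. d.(X + X + a.X) + d.(0 + X + d.X)) + a.(rec X. d.(X + X + a.X) + d.(0 + X + d.X)) has moves ··a··> q0, ··d··> q1, ··d··> q2
  q2 = 0 + (rec X. d.(X + X + a.X) + d.(0 + X + d.X)) + d.(rec X. d.(X + X + a.X) + d.(0 + X + d.X)) has moves ··d··> q0, ··d··> q1, ··d··> q2
Executing a from P (initial set {p0}):
  step 1 (a): {p1}
  ✓ P
Executing a from Q (initial set {q0}):
  step 1 (a): ∅  — Q cannot continue

a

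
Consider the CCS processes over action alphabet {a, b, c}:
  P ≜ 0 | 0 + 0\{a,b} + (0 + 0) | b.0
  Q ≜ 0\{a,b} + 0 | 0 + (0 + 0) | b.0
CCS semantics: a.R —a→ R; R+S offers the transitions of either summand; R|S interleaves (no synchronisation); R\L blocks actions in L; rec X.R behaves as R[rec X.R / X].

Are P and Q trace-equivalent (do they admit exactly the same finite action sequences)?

Reachable graph of P (2 states):
  u0 = 0 | 0 + 0\{a,b} + (0 + 0) | b.0 | --b--▸ u1
  u1 = (0 + 0) | 0 | ∅
Reachable graph of Q (2 states):
  v0 = 0\{a,b} + 0 | 0 + (0 + 0) | b.0 | --b--▸ v1
  v1 = (0 + 0) | 0 | ∅
Bisimilarity quotient blocks:
  B0 = {u0, v0}
  B1 = {u1, v1}
u0 ∈ B0, v0 ∈ B0 → same block
Bisimilar ⇒ trace-equivalent.

trace-equivalent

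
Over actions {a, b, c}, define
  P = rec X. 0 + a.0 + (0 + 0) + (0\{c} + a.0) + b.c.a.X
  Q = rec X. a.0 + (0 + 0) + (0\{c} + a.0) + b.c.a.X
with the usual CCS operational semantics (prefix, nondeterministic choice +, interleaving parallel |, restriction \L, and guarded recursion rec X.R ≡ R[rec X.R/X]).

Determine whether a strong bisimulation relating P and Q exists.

bisimilar

P's transition system — 4 states:
  u0 = rec X. 0 + a.0 + (0 + 0) + (0\{c} + a.0) + b.c.a.X :: --a--▸ u1, --b--▸ u2
  u1 = 0 :: ·
  u2 = c.a.(rec X. 0 + a.0 + (0 + 0) + (0\{c} + a.0) + b.c.a.X) :: --c--▸ u3
  u3 = a.(rec X. 0 + a.0 + (0 + 0) + (0\{c} + a.0) + b.c.a.X) :: --a--▸ u0
Q's transition system — 4 states:
  v0 = rec X. a.0 + (0 + 0) + (0\{c} + a.0) + b.c.a.X :: --a--▸ v1, --b--▸ v2
  v1 = 0 :: ·
  v2 = c.a.(rec X. a.0 + (0 + 0) + (0\{c} + a.0) + b.c.a.X) :: --c--▸ v3
  v3 = a.(rec X. a.0 + (0 + 0) + (0\{c} + a.0) + b.c.a.X) :: --a--▸ v0
Coarsest stable partition (strong bisimilarity classes):
  B0 = {u0, v0}
  B1 = {u2, v2}
  B2 = {u3, v3}
  B3 = {u1, v1}
u0 ∈ B0, v0 ∈ B0 → same block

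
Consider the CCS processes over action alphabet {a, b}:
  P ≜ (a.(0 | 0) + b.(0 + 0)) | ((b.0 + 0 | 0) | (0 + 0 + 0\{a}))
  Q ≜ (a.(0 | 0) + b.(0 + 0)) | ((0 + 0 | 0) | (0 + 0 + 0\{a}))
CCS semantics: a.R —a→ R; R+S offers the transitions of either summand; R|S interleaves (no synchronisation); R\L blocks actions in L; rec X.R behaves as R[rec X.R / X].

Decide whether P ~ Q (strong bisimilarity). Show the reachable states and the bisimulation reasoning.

not bisimilar

P's transition system — 6 states:
  u0 = (a.(0 | 0) + b.(0 + 0)) | ((b.0 + 0 | 0) | (0 + 0 + 0\{a})) ⊢ —a→ u1, —b→ u2, —b→ u3
  u1 = 0 | 0 | ((b.0 + 0 | 0) | (0 + 0 + 0\{a})) ⊢ —b→ u4
  u2 = (0 + 0) | ((b.0 + 0 | 0) | (0 + 0 + 0\{a})) ⊢ —b→ u5
  u3 = (a.(0 | 0) + b.(0 + 0)) | (0 | (0 + 0 + 0\{a})) ⊢ —a→ u4, —b→ u5
  u4 = 0 | 0 | (0 | (0 + 0 + 0\{a})) ⊢ stopped
  u5 = (0 + 0) | (0 | (0 + 0 + 0\{a})) ⊢ stopped
Q's transition system — 3 states:
  v0 = (a.(0 | 0) + b.(0 + 0)) | ((0 + 0 | 0) | (0 + 0 + 0\{a})) ⊢ —a→ v1, —b→ v2
  v1 = 0 | 0 | ((0 + 0 | 0) | (0 + 0 + 0\{a})) ⊢ stopped
  v2 = (0 + 0) | ((0 + 0 | 0) | (0 + 0 + 0\{a})) ⊢ stopped
Bisimilarity quotient blocks:
  B0 = {u0}
  B1 = {u1, u2}
  B2 = {u4, u5, v1, v2}
  B3 = {u3, v0}
u0 ∈ B0, v0 ∈ B3 → different blocks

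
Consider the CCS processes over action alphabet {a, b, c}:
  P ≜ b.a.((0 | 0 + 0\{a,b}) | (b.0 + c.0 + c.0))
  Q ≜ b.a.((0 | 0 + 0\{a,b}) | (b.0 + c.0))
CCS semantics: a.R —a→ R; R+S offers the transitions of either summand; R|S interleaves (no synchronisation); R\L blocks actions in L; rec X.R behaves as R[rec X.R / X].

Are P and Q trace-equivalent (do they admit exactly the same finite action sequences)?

trace-equivalent

Reachable graph of P (4 states):
  m0 = b.a.((0 | 0 + 0\{a,b}) | (b.0 + c.0 + c.0)) has moves ··b··> m1
  m1 = a.((0 | 0 + 0\{a,b}) | (b.0 + c.0 + c.0)) has moves ··a··> m2
  m2 = (0 | 0 + 0\{a,b}) | (b.0 + c.0 + c.0) has moves ··b··> m3, ··c··> m3
  m3 = (0 | 0 + 0\{a,b}) | 0 has moves ·
Reachable graph of Q (4 states):
  n0 = b.a.((0 | 0 + 0\{a,b}) | (b.0 + c.0)) has moves ··b··> n1
  n1 = a.((0 | 0 + 0\{a,b}) | (b.0 + c.0)) has moves ··a··> n2
  n2 = (0 | 0 + 0\{a,b}) | (b.0 + c.0) has moves ··b··> n3, ··c··> n3
  n3 = (0 | 0 + 0\{a,b}) | 0 has moves ·
Bisimilarity quotient blocks:
  B0 = {m0, n0}
  B1 = {m1, n1}
  B2 = {m2, n2}
  B3 = {m3, n3}
m0 ∈ B0, n0 ∈ B0 → same block
Bisimilar ⇒ trace-equivalent.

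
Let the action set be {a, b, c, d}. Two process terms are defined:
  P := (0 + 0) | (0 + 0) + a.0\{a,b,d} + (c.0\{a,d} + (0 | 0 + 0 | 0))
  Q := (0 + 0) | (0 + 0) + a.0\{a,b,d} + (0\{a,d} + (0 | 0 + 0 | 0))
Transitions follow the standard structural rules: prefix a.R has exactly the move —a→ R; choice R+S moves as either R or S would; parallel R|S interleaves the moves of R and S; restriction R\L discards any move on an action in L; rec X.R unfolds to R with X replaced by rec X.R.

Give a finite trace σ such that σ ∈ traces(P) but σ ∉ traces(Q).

Reachable graph of P (3 states):
  m0 = (0 + 0) | (0 + 0) + a.0\{a,b,d} + (c.0\{a,d} + (0 | 0 + 0 | 0)) → —a→ m1, —c→ m2
  m1 = 0\{a,b,d} → stopped
  m2 = 0\{a,d} → stopped
Reachable graph of Q (2 states):
  n0 = (0 + 0) | (0 + 0) + a.0\{a,b,d} + (0\{a,d} + (0 | 0 + 0 | 0)) → —a→ n1
  n1 = 0\{a,b,d} → stopped
Trace ⟨c⟩ through P, begin at {m0}:
  after c @ step 1: {m2}
  P completes σ.
Trace ⟨c⟩ through Q, begin at {n0}:
  after c @ step 1: ∅ (Q stuck)

c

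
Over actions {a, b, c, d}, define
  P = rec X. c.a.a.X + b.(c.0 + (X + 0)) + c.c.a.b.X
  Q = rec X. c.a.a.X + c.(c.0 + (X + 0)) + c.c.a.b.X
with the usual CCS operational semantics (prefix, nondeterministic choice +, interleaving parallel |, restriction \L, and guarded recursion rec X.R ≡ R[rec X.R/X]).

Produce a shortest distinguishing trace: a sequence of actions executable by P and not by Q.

LTS(P): 8 reachable states
  u0 = rec X. c.a.a.X + b.(c.0 + (X + 0)) + c.c.a.b.X → -b-> u1, -c-> u2, -c-> u3
  u1 = c.0 + ((rec X. c.a.a.X + b.(c.0 + (X + 0)) + c.c.a.b.X) + 0) → -b-> u1, -c-> u2, -c-> u3, -c-> u4
  u2 = a.a.(rec X. c.a.a.X + b.(c.0 + (X + 0)) + c.c.a.b.X) → -a-> u5
  u3 = c.a.b.(rec X. c.a.a.X + b.(c.0 + (X + 0)) + c.c.a.b.X) → -c-> u6
  u4 = 0 → ∅
  u5 = a.(rec X. c.a.a.X + b.(c.0 + (X + 0)) + c.c.a.b.X) → -a-> u0
  u6 = a.b.(rec X. c.a.a.X + b.(c.0 + (X + 0)) + c.c.a.b.X) → -a-> u7
  u7 = b.(rec X. c.a.a.X + b.(c.0 + (X + 0)) + c.c.a.b.X) → -b-> u0
LTS(Q): 8 reachable states
  v0 = rec X. c.a.a.X + c.(c.0 + (X + 0)) + c.c.a.b.X → -c-> v1, -c-> v2, -c-> v3
  v1 = a.a.(rec X. c.a.a.X + c.(c.0 + (X + 0)) + c.c.a.b.X) → -a-> v4
  v2 = c.0 + ((rec X. c.a.a.X + c.(c.0 + (X + 0)) + c.c.a.b.X) + 0) → -c-> v1, -c-> v2, -c-> v3, -c-> v5
  v3 = c.a.b.(rec X. c.a.a.X + c.(c.0 + (X + 0)) + c.c.a.b.X) → -c-> v6
  v4 = a.(rec X. c.a.a.X + c.(c.0 + (X + 0)) + c.c.a.b.X) → -a-> v0
  v5 = 0 → ∅
  v6 = a.b.(rec X. c.a.a.X + c.(c.0 + (X + 0)) + c.c.a.b.X) → -a-> v7
  v7 = b.(rec X. c.a.a.X + c.(c.0 + (X + 0)) + c.c.a.b.X) → -b-> v0
Executing b from P (initial set {u0}):
  [1] b ⇒ {u1}
  P completes σ.
Executing b from Q (initial set {v0}):
  [1] b ⇒ ∅  — Q cannot continue

b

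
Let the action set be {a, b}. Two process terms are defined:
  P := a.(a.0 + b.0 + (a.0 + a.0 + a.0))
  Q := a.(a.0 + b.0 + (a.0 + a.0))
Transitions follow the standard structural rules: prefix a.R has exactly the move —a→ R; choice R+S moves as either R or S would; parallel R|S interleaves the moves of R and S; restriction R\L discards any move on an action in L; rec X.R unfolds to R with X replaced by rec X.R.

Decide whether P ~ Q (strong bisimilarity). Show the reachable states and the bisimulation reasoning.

YES

Reachable graph of P (3 states):
  m0 = a.(a.0 + b.0 + (a.0 + a.0 + a.0)) :: -a-> m1
  m1 = a.0 + b.0 + (a.0 + a.0 + a.0) :: -a-> m2, -b-> m2
  m2 = 0 :: ·
Reachable graph of Q (3 states):
  n0 = a.(a.0 + b.0 + (a.0 + a.0)) :: -a-> n1
  n1 = a.0 + b.0 + (a.0 + a.0) :: -a-> n2, -b-> n2
  n2 = 0 :: ·
Coarsest stable partition (strong bisimilarity classes):
  B0 = {m0, n0}
  B1 = {m1, n1}
  B2 = {m2, n2}
m0 ∈ B0, n0 ∈ B0 → same block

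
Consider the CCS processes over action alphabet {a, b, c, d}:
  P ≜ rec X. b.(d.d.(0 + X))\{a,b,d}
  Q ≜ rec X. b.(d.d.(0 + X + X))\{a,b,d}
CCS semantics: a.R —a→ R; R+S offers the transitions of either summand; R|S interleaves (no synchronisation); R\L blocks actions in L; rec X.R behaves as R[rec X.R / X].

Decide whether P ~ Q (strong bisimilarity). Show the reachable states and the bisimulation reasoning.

Reachable graph of P (2 states):
  p0 = rec X. b.(d.d.(0 + X))\{a,b,d} | =b=> p1
  p1 = (d.d.(0 + (rec X. b.(d.d.(0 + X))\{a,b,d})))\{a,b,d} | (no moves)
Reachable graph of Q (2 states):
  q0 = rec X. b.(d.d.(0 + X + X))\{a,b,d} | =b=> q1
  q1 = (d.d.(0 + (rec X. b.(d.d.(0 + X + X))\{a,b,d}) + (rec X. b.(d.d.(0 + X + X))\{a,b,d})))\{a,b,d} | (no moves)
Coarsest stable partition (strong bisimilarity classes):
  B0 = {p0, q0}
  B1 = {p1, q1}
p0 ∈ B0, q0 ∈ B0 → same block

P ~ Q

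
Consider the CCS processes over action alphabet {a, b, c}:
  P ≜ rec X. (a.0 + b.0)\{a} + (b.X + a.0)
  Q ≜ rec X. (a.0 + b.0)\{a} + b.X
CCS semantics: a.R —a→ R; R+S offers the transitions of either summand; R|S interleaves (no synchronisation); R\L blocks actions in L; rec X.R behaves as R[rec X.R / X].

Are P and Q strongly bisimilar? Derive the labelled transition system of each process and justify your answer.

P ≁ Q

Reachable graph of P (3 states):
  s0 = rec X. (a.0 + b.0)\{a} + (b.X + a.0) → --a--▸ s1, --b--▸ s0, --b--▸ s2
  s1 = 0 → deadlocked
  s2 = 0\{a} → deadlocked
Reachable graph of Q (2 states):
  t0 = rec X. (a.0 + b.0)\{a} + b.X → --b--▸ t0, --b--▸ t1
  t1 = 0\{a} → deadlocked
Partition-refinement fixed point:
  B0 = {s0}
  B1 = {s1, s2, t1}
  B2 = {t0}
s0 ∈ B0, t0 ∈ B2 → different blocks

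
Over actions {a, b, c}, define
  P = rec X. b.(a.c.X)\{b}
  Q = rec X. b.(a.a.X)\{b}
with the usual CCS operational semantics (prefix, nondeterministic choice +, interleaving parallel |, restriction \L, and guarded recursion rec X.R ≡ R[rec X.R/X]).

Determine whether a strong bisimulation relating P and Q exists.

P's transition system — 4 states:
  u0 = rec X. b.(a.c.X)\{b} has moves —b→ u1
  u1 = (a.c.(rec X. b.(a.c.X)\{b}))\{b} has moves —a→ u2
  u2 = (c.(rec X. b.(a.c.X)\{b}))\{b} has moves —c→ u3
  u3 = (rec X. b.(a.c.X)\{b})\{b} has moves deadlocked
Q's transition system — 4 states:
  v0 = rec X. b.(a.a.X)\{b} has moves —b→ v1
  v1 = (a.a.(rec X. b.(a.a.X)\{b}))\{b} has moves —a→ v2
  v2 = (a.(rec X. b.(a.a.X)\{b}))\{b} has moves —a→ v3
  v3 = (rec X. b.(a.a.X)\{b})\{b} has moves deadlocked
Bisimilarity quotient blocks:
  B0 = {u0}
  B1 = {u1}
  B2 = {u2}
  B3 = {u3, v3}
  B4 = {v0}
  B5 = {v1}
  B6 = {v2}
u0 ∈ B0, v0 ∈ B4 → different blocks

not bisimilar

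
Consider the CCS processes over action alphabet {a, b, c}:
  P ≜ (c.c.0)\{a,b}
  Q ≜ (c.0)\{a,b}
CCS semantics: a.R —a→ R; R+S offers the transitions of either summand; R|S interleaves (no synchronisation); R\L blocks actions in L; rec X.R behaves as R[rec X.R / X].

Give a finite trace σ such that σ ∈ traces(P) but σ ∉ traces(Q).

P's transition system — 3 states:
  p0 = (c.c.0)\{a,b} | --c--▸ p1
  p1 = (c.0)\{a,b} | --c--▸ p2
  p2 = 0\{a,b} | deadlocked
Q's transition system — 2 states:
  q0 = (c.0)\{a,b} | --c--▸ q1
  q1 = 0\{a,b} | deadlocked
Executing cc from P (initial set {p0}):
  [1] c ⇒ {p1}
  [2] c ⇒ {p2}
  — P admits the full trace.
Executing cc from Q (initial set {q0}):
  [1] c ⇒ {q1}
  [2] c ⇒ ∅ (Q stuck)

cc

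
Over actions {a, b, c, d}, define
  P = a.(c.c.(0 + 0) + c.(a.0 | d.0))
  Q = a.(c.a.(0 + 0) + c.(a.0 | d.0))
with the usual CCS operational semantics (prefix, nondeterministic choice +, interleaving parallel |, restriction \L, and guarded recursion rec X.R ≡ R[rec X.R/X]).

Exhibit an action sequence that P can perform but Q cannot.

P's transition system — 8 states:
  p0 = a.(c.c.(0 + 0) + c.(a.0 | d.0)) ⊢ —a→ p1
  p1 = c.c.(0 + 0) + c.(a.0 | d.0) ⊢ —c→ p2, —c→ p3
  p2 = a.0 | d.0 ⊢ —a→ p4, —d→ p5
  p3 = c.(0 + 0) ⊢ —c→ p6
  p4 = 0 | d.0 ⊢ —d→ p7
  p5 = a.0 | 0 ⊢ —a→ p7
  p6 = 0 + 0 ⊢ ·
  p7 = 0 | 0 ⊢ ·
Q's transition system — 8 states:
  q0 = a.(c.a.(0 + 0) + c.(a.0 | d.0)) ⊢ —a→ q1
  q1 = c.a.(0 + 0) + c.(a.0 | d.0) ⊢ —c→ q2, —c→ q3
  q2 = a.(0 + 0) ⊢ —a→ q4
  q3 = a.0 | d.0 ⊢ —a→ q5, —d→ q6
  q4 = 0 + 0 ⊢ ·
  q5 = 0 | d.0 ⊢ —d→ q7
  q6 = a.0 | 0 ⊢ —a→ q7
  q7 = 0 | 0 ⊢ ·
Run σ = ⟨acc⟩ on P: start {p0}
  after a @ step 1: {p1}
  after c @ step 2: {p2, p3}
  after c @ step 3: {p6}
  P completes σ.
Run σ = ⟨acc⟩ on Q: start {q0}
  after a @ step 1: {q1}
  after c @ step 2: {q2, q3}
  after c @ step 3: no successor for Q

acc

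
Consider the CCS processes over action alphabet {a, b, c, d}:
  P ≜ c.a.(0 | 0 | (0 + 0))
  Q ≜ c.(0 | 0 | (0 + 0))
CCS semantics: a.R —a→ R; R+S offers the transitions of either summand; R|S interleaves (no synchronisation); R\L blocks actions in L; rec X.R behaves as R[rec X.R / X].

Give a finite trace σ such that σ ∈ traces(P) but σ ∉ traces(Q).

LTS(P): 3 reachable states
  s0 = c.a.(0 | 0 | (0 + 0)) → -c-> s1
  s1 = a.(0 | 0 | (0 + 0)) → -a-> s2
  s2 = 0 | 0 | (0 + 0) → stopped
LTS(Q): 2 reachable states
  t0 = c.(0 | 0 | (0 + 0)) → -c-> t1
  t1 = 0 | 0 | (0 + 0) → stopped
Run σ = ⟨ca⟩ on P: start {s0}
  after c @ step 1: {s1}
  after a @ step 2: {s2}
  — P admits the full trace.
Run σ = ⟨ca⟩ on Q: start {t0}
  after c @ step 1: {t1}
  after a @ step 2: ∅  — Q cannot continue

ca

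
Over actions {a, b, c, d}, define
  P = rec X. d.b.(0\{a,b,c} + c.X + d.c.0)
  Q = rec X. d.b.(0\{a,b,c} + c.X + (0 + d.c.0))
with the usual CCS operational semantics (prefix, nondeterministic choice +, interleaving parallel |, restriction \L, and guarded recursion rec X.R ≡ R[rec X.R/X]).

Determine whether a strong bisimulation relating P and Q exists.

LTS(P): 5 reachable states
  u0 = rec X. d.b.(0\{a,b,c} + c.X + d.c.0) | ··d··> u1
  u1 = b.(0\{a,b,c} + c.(rec X. d.b.(0\{a,b,c} + c.X + d.c.0)) + d.c.0) | ··b··> u2
  u2 = 0\{a,b,c} + c.(rec X. d.b.(0\{a,b,c} + c.X + d.c.0)) + d.c.0 | ··c··> u0, ··d··> u3
  u3 = c.0 | ··c··> u4
  u4 = 0 | stopped
LTS(Q): 5 reachable states
  v0 = rec X. d.b.(0\{a,b,c} + c.X + (0 + d.c.0)) | ··d··> v1
  v1 = b.(0\{a,b,c} + c.(rec X. d.b.(0\{a,b,c} + c.X + (0 + d.c.0))) + (0 + d.c.0)) | ··b··> v2
  v2 = 0\{a,b,c} + c.(rec X. d.b.(0\{a,b,c} + c.X + (0 + d.c.0))) + (0 + d.c.0) | ··c··> v0, ··d··> v3
  v3 = c.0 | ··c··> v4
  v4 = 0 | stopped
Coarsest stable partition (strong bisimilarity classes):
  B0 = {u0, v0}
  B1 = {u1, v1}
  B2 = {u2, v2}
  B3 = {u3, v3}
  B4 = {u4, v4}
u0 ∈ B0, v0 ∈ B0 → same block

P ~ Q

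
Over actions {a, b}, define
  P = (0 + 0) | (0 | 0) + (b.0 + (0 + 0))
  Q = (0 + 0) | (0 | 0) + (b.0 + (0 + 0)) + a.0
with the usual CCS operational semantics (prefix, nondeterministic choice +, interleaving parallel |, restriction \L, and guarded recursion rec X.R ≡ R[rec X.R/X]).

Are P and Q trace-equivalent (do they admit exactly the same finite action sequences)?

Reachable graph of P (2 states):
  p0 = (0 + 0) | (0 | 0) + (b.0 + (0 + 0)) has moves -b-> p1
  p1 = 0 has moves ·
Reachable graph of Q (2 states):
  q0 = (0 + 0) | (0 | 0) + (b.0 + (0 + 0)) + a.0 has moves -a-> q1, -b-> q1
  q1 = 0 has moves ·
Run σ = ⟨a⟩ on Q: start {q0}
  after a @ step 1: {q1}
  — Q admits the full trace.
Run σ = ⟨a⟩ on P: start {p0}
  after a @ step 1: ∅  — P cannot continue

traces(P) ≠ traces(Q) — witness ⟨a⟩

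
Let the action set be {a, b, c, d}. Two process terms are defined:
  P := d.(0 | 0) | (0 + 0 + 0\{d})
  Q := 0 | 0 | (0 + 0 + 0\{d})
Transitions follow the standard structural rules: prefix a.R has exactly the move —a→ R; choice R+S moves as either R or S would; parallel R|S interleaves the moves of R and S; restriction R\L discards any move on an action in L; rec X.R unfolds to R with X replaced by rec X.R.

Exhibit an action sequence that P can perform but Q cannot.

d

P's transition system — 2 states:
  m0 = d.(0 | 0) | (0 + 0 + 0\{d}) ⊢ --d--▸ m1
  m1 = 0 | 0 | (0 + 0 + 0\{d}) ⊢ deadlocked
Q's transition system — 1 states:
  n0 = 0 | 0 | (0 + 0 + 0\{d}) ⊢ deadlocked
Run σ = ⟨d⟩ on P: start {m0}
  after d @ step 1: {m1}
  — P admits the full trace.
Run σ = ⟨d⟩ on Q: start {n0}
  after d @ step 1: ∅  — Q cannot continue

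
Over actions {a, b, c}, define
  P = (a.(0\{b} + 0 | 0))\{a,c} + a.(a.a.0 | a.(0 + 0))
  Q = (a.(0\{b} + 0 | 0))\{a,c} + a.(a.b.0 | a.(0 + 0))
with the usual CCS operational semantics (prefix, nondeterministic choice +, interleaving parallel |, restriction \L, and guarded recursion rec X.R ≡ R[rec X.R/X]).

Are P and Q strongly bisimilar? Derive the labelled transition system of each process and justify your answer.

P ≁ Q

Reachable graph of P (7 states):
  p0 = (a.(0\{b} + 0 | 0))\{a,c} + a.(a.a.0 | a.(0 + 0)) has moves —a→ p1
  p1 = a.a.0 | a.(0 + 0) has moves —a→ p2, —a→ p3
  p2 = a.0 | a.(0 + 0) has moves —a→ p4, —a→ p5
  p3 = a.a.0 | (0 + 0) has moves —a→ p5
  p4 = 0 | a.(0 + 0) has moves —a→ p6
  p5 = a.0 | (0 + 0) has moves —a→ p6
  p6 = 0 | (0 + 0) has moves deadlocked
Reachable graph of Q (7 states):
  q0 = (a.(0\{b} + 0 | 0))\{a,c} + a.(a.b.0 | a.(0 + 0)) has moves —a→ q1
  q1 = a.b.0 | a.(0 + 0) has moves —a→ q2, —a→ q3
  q2 = a.b.0 | (0 + 0) has moves —a→ q4
  q3 = b.0 | a.(0 + 0) has moves —a→ q4, —b→ q5
  q4 = b.0 | (0 + 0) has moves —b→ q6
  q5 = 0 | a.(0 + 0) has moves —a→ q6
  q6 = 0 | (0 + 0) has moves deadlocked
Bisimilarity quotient blocks:
  B0 = {p0}
  B1 = {p1}
  B2 = {p2, p3}
  B3 = {p4, p5, q5}
  B4 = {p6, q6}
  B5 = {q0}
  B6 = {q1}
  B7 = {q3}
  B8 = {q4}
  B9 = {q2}
p0 ∈ B0, q0 ∈ B5 → different blocks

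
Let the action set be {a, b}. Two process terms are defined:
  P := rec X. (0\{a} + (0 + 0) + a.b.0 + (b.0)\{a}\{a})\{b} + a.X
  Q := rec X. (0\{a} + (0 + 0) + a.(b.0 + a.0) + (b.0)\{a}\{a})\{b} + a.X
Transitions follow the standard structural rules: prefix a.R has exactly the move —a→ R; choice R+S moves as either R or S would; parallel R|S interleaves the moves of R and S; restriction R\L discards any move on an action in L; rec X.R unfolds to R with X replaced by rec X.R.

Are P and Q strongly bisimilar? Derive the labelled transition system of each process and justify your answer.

LTS(P): 2 reachable states
  p0 = rec X. (0\{a} + (0 + 0) + a.b.0 + (b.0)\{a}\{a})\{b} + a.X → =a=> p0, =a=> p1
  p1 = (b.0)\{b} → stopped
LTS(Q): 3 reachable states
  q0 = rec X. (0\{a} + (0 + 0) + a.(b.0 + a.0) + (b.0)\{a}\{a})\{b} + a.X → =a=> q0, =a=> q1
  q1 = (b.0 + a.0)\{b} → =a=> q2
  q2 = 0\{b} → stopped
Coarsest stable partition (strong bisimilarity classes):
  B0 = {p0}
  B1 = {p1, q2}
  B2 = {q0}
  B3 = {q1}
p0 ∈ B0, q0 ∈ B2 → different blocks

not bisimilar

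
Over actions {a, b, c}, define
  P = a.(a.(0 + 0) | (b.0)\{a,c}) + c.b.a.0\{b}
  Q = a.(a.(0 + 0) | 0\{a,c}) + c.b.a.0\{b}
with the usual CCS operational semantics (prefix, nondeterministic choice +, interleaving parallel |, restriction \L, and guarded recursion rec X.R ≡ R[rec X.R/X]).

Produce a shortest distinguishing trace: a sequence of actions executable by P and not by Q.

ab

LTS(P): 8 reachable states
  p0 = a.(a.(0 + 0) | (b.0)\{a,c}) + c.b.a.0\{b} :: ··a··> p1, ··c··> p2
  p1 = a.(0 + 0) | (b.0)\{a,c} :: ··a··> p3, ··b··> p4
  p2 = b.a.0\{b} :: ··b··> p5
  p3 = (0 + 0) | (b.0)\{a,c} :: ··b··> p6
  p4 = a.(0 + 0) | 0\{a,c} :: ··a··> p6
  p5 = a.0\{b} :: ··a··> p7
  p6 = (0 + 0) | 0\{a,c} :: stopped
  p7 = 0\{b} :: stopped
LTS(Q): 6 reachable states
  q0 = a.(a.(0 + 0) | 0\{a,c}) + c.b.a.0\{b} :: ··a··> q1, ··c··> q2
  q1 = a.(0 + 0) | 0\{a,c} :: ··a··> q3
  q2 = b.a.0\{b} :: ··b··> q4
  q3 = (0 + 0) | 0\{a,c} :: stopped
  q4 = a.0\{b} :: ··a··> q5
  q5 = 0\{b} :: stopped
Trace ⟨ab⟩ through P, begin at {p0}:
  step 1 (a): {p1}
  step 2 (b): {p4}
  — P admits the full trace.
Trace ⟨ab⟩ through Q, begin at {q0}:
  step 1 (a): {q1}
  step 2 (b): ∅ (Q stuck)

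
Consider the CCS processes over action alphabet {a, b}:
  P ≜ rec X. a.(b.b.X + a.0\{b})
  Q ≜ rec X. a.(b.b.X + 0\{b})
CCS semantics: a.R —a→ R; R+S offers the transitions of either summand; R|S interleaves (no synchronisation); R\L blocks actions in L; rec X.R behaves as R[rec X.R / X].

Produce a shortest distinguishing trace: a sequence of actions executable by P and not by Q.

P's transition system — 4 states:
  m0 = rec X. a.(b.b.X + a.0\{b}) ⊢ ··a··> m1
  m1 = b.b.(rec X. a.(b.b.X + a.0\{b})) + a.0\{b} ⊢ ··a··> m2, ··b··> m3
  m2 = 0\{b} ⊢ ·
  m3 = b.(rec X. a.(b.b.X + a.0\{b})) ⊢ ··b··> m0
Q's transition system — 3 states:
  n0 = rec X. a.(b.b.X + 0\{b}) ⊢ ··a··> n1
  n1 = b.b.(rec X. a.(b.b.X + 0\{b})) + 0\{b} ⊢ ··b··> n2
  n2 = b.(rec X. a.(b.b.X + 0\{b})) ⊢ ··b··> n0
Trace ⟨aa⟩ through P, begin at {m0}:
  step 1 (a): {m1}
  step 2 (a): {m2}
  ✓ P
Trace ⟨aa⟩ through Q, begin at {n0}:
  step 1 (a): {n1}
  step 2 (a): ∅  — Q cannot continue

aa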